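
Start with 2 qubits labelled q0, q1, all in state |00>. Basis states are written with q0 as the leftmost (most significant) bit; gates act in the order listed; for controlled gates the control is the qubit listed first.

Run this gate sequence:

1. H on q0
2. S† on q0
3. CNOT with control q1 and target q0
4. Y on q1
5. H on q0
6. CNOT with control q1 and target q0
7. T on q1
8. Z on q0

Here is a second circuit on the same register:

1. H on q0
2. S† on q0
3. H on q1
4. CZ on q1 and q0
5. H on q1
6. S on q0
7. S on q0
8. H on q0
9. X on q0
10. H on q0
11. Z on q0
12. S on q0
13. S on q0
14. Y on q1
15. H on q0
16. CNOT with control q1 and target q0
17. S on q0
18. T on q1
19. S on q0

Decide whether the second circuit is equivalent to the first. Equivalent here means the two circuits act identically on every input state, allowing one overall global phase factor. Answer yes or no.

No, they are not equivalent — no single phase factor reconciles the two unitaries.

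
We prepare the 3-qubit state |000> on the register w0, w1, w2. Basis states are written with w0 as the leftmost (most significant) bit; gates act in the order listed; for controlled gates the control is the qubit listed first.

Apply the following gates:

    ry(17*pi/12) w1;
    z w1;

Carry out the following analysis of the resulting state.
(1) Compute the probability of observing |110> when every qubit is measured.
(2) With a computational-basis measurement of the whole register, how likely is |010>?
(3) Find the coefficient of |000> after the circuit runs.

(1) Outcome |110> occurs with probability 0.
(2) A full measurement returns |010> with probability -sqrt(2)/8 + sqrt(6)/8 + 1/2.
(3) The final state's coefficient on |000> equals -sqrt(3*sqrt(2) + 6)/4 + sqrt(2 - sqrt(2))/4.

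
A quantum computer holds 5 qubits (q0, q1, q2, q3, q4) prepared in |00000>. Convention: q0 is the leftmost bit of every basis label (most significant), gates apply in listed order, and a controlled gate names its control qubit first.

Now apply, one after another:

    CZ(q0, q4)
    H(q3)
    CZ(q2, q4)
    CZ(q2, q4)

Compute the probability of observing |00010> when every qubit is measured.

A full measurement returns |00010> with probability 1/2.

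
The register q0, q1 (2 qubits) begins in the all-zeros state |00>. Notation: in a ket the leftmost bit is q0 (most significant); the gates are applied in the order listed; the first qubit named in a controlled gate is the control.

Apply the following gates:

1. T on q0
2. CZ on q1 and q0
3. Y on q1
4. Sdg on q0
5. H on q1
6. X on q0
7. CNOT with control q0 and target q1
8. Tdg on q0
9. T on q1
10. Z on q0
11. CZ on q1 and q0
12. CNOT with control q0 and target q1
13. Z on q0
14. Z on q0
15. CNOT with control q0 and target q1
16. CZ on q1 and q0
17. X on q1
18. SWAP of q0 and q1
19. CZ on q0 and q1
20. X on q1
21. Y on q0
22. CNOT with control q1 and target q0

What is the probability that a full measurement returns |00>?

Outcome |00> occurs with probability 1/2. Key observation: the block from step 12 through step 15 cancels to the identity and can be dropped.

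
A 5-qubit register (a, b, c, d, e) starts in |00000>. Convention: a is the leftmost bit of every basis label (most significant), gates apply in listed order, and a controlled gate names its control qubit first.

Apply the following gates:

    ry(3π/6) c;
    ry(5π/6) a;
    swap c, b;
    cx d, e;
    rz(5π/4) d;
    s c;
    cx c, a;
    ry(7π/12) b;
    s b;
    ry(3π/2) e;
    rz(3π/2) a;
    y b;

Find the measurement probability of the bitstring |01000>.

The probability of measuring |01000> is -sqrt(3)/16 - sqrt(6)/64 + sqrt(2)/64 + 1/8.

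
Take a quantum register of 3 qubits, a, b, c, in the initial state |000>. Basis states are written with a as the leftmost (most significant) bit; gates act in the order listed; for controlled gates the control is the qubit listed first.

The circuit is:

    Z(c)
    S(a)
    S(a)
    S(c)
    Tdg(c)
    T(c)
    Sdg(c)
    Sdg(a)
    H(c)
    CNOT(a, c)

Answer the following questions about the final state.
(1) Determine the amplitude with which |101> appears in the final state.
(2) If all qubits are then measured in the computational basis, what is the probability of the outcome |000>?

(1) The final state's coefficient on |101> equals 0. Key observation: gates 3-8 undo each other exactly, leaving only the rest of the circuit to track.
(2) The probability of measuring |000> is 1/2.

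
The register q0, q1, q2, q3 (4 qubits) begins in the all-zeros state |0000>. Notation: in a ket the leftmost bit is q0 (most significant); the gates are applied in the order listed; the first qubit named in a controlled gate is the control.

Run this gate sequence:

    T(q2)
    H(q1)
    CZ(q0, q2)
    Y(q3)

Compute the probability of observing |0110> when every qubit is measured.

The probability of measuring |0110> is 0.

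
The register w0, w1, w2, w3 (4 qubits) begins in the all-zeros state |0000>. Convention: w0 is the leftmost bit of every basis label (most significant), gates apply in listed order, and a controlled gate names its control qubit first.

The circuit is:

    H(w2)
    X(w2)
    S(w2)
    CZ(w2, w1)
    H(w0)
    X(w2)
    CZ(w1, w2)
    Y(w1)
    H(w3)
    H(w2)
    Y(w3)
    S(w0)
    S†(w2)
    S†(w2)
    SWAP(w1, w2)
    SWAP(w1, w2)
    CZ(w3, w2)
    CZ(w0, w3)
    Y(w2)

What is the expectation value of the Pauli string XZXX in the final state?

The observable XZXX averages to -1. Key observation: the block from step 15 through step 16 cancels to the identity and can be dropped.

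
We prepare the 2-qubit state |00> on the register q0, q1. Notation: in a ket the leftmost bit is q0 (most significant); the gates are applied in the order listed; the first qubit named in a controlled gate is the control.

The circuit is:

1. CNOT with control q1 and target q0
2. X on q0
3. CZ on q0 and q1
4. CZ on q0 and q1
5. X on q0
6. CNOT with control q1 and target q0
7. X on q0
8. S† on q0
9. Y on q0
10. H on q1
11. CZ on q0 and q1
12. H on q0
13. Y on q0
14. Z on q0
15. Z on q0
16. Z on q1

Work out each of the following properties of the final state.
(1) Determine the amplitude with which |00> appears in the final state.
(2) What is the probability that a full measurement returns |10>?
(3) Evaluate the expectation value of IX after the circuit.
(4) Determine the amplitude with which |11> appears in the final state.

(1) The amplitude on |00> is I/2. Key observation: gates 1-6 undo each other exactly, leaving only the rest of the circuit to track.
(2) The probability of measuring |10> is 1/4.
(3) The expectation value of IX is -1.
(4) The amplitude on |11> is I/2.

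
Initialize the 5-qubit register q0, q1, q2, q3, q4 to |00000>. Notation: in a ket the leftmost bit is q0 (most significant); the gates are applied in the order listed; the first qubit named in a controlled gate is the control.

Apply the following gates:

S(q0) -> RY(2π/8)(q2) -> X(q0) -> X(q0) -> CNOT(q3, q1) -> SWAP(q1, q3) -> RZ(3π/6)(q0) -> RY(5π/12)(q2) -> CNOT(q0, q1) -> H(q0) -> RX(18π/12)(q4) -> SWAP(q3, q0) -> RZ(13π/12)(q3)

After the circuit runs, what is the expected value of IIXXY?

In the final state, IIXXY has expectation -3*sqrt(2)/8 - sqrt(6)/8.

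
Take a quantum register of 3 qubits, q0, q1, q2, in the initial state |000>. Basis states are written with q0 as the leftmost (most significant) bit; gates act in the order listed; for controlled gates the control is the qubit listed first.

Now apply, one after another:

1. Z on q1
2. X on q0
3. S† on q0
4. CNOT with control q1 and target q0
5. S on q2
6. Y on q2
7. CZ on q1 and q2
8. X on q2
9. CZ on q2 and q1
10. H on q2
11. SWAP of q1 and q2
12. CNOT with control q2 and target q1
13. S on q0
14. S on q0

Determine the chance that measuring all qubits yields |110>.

Outcome |110> occurs with probability 1/2.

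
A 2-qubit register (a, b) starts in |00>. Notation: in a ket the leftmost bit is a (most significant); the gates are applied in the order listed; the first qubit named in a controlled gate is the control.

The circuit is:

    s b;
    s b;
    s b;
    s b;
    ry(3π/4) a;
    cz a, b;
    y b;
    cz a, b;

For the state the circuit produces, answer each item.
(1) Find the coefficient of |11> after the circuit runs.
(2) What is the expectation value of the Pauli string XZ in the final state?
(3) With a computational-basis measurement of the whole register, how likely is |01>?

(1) The amplitude on |11> is -I*sqrt(sqrt(2) + 2)/2. Key observation: the block from step 1 through step 4 cancels to the identity and can be dropped.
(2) The observable XZ averages to sqrt(2)/2.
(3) The probability of measuring |01> is 1/2 - sqrt(2)/4.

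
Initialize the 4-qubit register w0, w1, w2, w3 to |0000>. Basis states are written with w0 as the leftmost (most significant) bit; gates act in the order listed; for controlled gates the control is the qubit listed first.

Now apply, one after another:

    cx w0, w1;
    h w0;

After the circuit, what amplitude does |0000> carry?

|0000> carries amplitude sqrt(2)/2 in the final state.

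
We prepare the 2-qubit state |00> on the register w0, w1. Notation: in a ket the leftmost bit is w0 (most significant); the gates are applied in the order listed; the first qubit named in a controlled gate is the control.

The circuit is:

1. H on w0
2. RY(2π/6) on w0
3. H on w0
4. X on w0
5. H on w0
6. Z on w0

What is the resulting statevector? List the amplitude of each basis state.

The resulting statevector has amplitude -sqrt(2)/4 + sqrt(6)/4 on |00>, 0 on |01>, sqrt(2)/4 + sqrt(6)/4 on |10>, 0 on |11>. Key observation: gates 3-6 undo each other exactly, leaving only the rest of the circuit to track.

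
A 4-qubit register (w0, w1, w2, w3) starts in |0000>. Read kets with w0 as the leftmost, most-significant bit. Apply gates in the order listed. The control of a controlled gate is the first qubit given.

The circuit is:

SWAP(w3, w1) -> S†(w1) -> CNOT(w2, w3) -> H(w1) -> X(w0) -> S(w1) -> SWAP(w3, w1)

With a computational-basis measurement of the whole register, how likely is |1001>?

The probability of measuring |1001> is 1/2.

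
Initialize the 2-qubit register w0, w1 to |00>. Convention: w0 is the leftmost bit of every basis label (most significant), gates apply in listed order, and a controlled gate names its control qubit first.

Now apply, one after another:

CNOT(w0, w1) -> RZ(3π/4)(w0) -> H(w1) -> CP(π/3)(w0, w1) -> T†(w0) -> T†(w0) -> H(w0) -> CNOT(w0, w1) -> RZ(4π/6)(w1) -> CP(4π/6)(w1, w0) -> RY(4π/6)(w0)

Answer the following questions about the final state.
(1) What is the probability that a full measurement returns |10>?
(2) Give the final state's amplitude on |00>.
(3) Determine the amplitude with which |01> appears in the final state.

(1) Outcome |10> occurs with probability sqrt(3)/8 + 1/4.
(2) |00> carries amplitude (-1 + sqrt(3))*exp(7*I*pi/24)/4 in the final state.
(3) |01> carries amplitude (-1 + sqrt(3)*exp(2*I*pi/3))*exp(23*I*pi/24)/4 in the final state.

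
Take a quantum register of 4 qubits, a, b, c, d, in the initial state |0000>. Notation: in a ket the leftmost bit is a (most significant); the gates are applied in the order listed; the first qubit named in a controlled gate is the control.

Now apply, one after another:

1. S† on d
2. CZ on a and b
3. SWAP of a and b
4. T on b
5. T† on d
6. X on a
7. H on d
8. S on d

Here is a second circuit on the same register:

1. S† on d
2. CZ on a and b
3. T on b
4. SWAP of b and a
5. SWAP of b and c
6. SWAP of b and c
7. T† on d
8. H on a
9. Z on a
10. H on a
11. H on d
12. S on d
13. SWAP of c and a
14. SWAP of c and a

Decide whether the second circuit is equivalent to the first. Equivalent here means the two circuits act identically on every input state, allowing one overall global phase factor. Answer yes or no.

No — the two circuits implement different unitaries, even allowing a global phase.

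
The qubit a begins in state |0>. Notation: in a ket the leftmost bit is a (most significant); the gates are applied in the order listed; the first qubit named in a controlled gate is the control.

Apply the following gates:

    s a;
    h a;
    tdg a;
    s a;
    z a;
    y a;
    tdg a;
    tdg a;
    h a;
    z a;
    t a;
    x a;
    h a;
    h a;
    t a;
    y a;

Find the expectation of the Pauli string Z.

The expectation value of Z is -sqrt(2)/2.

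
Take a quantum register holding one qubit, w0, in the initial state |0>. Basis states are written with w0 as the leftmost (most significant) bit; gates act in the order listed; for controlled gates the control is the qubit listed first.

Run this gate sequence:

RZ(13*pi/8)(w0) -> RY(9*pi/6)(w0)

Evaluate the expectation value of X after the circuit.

In the final state, X has expectation -1.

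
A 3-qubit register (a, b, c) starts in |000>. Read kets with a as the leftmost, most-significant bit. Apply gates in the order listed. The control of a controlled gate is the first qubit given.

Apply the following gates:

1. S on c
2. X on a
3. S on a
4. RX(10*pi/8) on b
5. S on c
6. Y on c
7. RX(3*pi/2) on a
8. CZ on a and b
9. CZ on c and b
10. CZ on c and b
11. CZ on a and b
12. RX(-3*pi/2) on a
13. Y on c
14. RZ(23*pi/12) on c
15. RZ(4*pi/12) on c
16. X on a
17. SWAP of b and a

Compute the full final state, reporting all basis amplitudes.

The final amplitudes are sqrt(2 - sqrt(2))*exp(3*I*pi/8)/2 on |000>, sqrt(sqrt(2) + 2)*exp(7*I*pi/8)/2 on |100>, and 0 on every other basis state. Key observation: steps 6-13 multiply out to the identity, so the circuit reduces to the remaining gates.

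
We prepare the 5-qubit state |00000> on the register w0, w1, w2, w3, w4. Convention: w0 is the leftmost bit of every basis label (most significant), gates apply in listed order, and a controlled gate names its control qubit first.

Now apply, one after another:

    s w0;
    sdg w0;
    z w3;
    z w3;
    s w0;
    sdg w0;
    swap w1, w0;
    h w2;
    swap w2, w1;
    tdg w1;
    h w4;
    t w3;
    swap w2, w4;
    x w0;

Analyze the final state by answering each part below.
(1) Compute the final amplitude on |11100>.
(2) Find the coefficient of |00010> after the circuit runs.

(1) The amplitude on |11100> is -exp(3*I*pi/4)/2. Key observation: gates 1-6 undo each other exactly, leaving only the rest of the circuit to track.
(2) The final state's coefficient on |00010> equals 0.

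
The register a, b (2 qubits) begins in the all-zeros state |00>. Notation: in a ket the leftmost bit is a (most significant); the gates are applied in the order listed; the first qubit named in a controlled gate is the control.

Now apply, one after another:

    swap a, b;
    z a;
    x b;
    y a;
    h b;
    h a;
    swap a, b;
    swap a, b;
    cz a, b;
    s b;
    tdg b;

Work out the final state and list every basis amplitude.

After the circuit, the state carries amplitude I/2 on |00>, -exp(3*I*pi/4)/2 on |01>, -I/2 on |10>, -exp(3*I*pi/4)/2 on |11>. Key observation: steps 7-8 multiply out to the identity, so the circuit reduces to the remaining gates.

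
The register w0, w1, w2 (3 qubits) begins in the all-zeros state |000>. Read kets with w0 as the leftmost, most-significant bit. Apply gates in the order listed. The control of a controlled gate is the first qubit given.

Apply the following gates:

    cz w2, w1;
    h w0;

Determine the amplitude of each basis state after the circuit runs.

After the circuit, the state carries amplitude sqrt(2)/2 on |000>, sqrt(2)/2 on |100>, and 0 on every other basis state.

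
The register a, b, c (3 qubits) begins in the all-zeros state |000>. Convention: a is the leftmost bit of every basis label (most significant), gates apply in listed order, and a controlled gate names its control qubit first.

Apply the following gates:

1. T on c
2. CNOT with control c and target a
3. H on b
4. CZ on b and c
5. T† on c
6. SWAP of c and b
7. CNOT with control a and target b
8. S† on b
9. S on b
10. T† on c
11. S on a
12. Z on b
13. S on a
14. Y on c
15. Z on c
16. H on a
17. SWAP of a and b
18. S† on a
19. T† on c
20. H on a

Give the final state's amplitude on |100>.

|100> carries amplitude -sqrt(2)*exp(I*pi/4)/4 in the final state.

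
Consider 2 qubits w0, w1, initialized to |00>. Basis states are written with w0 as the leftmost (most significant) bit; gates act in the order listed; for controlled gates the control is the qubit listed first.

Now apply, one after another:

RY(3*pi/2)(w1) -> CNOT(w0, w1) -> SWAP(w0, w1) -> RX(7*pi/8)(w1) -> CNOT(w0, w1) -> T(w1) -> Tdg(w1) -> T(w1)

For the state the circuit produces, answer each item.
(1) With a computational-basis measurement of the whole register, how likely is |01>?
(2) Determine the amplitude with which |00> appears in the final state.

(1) Outcome |01> occurs with probability sqrt(sqrt(2) + 2)/8 + 1/4.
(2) The amplitude on |00> is -sqrt(2)*sin(pi/16)/2.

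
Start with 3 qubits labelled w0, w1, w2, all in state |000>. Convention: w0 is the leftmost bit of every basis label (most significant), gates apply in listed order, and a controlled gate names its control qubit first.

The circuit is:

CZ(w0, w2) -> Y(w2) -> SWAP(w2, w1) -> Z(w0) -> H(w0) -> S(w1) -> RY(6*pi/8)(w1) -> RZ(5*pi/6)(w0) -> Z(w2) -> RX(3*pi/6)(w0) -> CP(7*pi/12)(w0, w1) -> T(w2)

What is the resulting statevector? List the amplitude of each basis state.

After the circuit, the state carries amplitude (-1 - exp(I*pi/3))*sqrt(sqrt(2) + 2)*exp(7*I*pi/12)/4 on |000>, 0 on |001>, (1 + exp(I*pi/3))*sqrt(2 - sqrt(2))*exp(7*I*pi/12)/4 on |010>, 0 on |011>, (-1 + exp(I*pi/3))*sqrt(sqrt(2) + 2)*exp(I*pi/12)/4 on |100>, 0 on |101>, (1 + exp(2*I*pi/3))*sqrt(2 - sqrt(2))/4 on |110>, 0 on |111>.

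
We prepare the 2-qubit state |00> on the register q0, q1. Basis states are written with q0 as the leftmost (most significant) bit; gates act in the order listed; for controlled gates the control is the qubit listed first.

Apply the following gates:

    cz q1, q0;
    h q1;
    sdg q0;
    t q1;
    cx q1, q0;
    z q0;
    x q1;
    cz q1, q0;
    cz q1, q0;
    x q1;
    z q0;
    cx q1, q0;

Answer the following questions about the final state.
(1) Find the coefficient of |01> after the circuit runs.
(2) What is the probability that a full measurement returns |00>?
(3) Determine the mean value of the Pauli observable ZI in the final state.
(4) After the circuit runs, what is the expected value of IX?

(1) |01> carries amplitude sqrt(2)*exp(I*pi/4)/2 in the final state. Key observation: the block from step 5 through step 12 cancels to the identity and can be dropped.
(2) The probability of measuring |00> is 1/2.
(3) The expectation value of ZI is 1.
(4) In the final state, IX has expectation sqrt(2)/2.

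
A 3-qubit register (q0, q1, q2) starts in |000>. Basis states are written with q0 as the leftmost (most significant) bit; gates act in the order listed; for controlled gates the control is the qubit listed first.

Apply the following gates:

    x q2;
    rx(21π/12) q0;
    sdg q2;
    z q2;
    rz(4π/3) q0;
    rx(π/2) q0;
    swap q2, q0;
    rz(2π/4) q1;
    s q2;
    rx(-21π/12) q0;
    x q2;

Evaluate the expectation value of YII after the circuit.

In the final state, YII has expectation sqrt(2)/2.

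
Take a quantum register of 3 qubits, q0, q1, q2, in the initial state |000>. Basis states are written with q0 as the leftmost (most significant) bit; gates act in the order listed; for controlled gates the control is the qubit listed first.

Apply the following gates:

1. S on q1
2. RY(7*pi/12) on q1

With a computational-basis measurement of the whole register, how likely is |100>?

The probability of measuring |100> is 0.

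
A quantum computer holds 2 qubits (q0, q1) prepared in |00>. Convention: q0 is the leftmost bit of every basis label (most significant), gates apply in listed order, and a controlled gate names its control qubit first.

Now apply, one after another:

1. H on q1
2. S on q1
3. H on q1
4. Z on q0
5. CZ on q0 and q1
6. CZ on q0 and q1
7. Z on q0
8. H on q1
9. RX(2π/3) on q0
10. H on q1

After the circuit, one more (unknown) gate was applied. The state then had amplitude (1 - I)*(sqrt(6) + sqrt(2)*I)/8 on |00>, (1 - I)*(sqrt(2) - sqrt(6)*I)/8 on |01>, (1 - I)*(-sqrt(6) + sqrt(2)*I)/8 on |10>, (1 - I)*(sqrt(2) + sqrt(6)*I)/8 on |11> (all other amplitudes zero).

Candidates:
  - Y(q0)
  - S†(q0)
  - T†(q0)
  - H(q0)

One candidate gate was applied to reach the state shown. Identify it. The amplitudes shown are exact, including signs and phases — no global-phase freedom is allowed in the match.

It was H(q0) that produced the state shown. Key observation: steps 3-8 multiply out to the identity, so the circuit reduces to the remaining gates.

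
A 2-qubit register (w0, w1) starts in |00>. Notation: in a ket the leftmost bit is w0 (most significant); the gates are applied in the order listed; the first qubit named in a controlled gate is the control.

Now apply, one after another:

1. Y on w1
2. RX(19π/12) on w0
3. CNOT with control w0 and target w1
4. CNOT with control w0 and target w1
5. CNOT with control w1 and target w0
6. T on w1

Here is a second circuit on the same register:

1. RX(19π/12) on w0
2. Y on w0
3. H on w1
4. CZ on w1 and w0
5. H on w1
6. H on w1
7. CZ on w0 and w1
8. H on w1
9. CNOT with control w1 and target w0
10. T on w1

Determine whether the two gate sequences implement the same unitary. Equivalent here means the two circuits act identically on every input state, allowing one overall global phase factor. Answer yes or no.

No — the two circuits implement different unitaries, even allowing a global phase.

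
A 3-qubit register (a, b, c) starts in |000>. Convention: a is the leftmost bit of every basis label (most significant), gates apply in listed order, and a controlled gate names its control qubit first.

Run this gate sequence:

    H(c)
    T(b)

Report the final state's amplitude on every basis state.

After the circuit, the state carries amplitude sqrt(2)/2 on |000>, sqrt(2)/2 on |001>, and 0 on every other basis state.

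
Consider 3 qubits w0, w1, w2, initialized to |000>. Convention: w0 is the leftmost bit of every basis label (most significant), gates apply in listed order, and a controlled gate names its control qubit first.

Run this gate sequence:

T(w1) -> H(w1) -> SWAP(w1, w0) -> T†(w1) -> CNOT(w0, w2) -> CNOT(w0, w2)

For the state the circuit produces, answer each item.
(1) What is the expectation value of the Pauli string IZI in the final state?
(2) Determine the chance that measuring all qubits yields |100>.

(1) The observable IZI averages to 1. Key observation: the block from step 5 through step 6 cancels to the identity and can be dropped.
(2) Outcome |100> occurs with probability 1/2.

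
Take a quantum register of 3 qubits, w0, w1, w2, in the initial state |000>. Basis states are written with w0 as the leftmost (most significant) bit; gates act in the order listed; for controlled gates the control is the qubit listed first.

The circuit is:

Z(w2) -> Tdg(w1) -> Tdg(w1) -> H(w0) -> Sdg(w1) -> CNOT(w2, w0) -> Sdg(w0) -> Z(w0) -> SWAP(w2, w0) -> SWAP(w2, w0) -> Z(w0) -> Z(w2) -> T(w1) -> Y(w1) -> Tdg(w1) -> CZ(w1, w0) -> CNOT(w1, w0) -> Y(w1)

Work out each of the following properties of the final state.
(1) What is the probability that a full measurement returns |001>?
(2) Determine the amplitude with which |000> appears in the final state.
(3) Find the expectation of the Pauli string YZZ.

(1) A full measurement returns |001> with probability 0.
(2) |000> carries amplitude sqrt(2)*exp(I*pi/4)/2 in the final state.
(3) The expectation value of YZZ is -1.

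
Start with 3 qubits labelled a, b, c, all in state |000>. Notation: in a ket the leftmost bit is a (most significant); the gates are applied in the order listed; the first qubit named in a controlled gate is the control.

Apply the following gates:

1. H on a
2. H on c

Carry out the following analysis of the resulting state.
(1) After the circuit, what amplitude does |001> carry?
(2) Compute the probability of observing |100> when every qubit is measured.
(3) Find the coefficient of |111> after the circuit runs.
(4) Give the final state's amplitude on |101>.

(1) |001> carries amplitude 1/2 in the final state.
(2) Outcome |100> occurs with probability 1/4.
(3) The amplitude on |111> is 0.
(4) The final state's coefficient on |101> equals 1/2.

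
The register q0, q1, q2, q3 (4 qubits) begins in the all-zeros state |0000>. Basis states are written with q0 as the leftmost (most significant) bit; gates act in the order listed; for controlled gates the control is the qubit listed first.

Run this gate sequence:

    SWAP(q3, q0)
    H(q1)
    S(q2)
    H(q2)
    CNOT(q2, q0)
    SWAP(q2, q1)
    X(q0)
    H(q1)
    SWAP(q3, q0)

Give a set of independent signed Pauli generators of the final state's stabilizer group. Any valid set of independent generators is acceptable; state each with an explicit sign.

The final state is stabilized by the group generated by -IXIZ, +IIXI, +IZIX, +ZIII; other independent generating sets are equally valid.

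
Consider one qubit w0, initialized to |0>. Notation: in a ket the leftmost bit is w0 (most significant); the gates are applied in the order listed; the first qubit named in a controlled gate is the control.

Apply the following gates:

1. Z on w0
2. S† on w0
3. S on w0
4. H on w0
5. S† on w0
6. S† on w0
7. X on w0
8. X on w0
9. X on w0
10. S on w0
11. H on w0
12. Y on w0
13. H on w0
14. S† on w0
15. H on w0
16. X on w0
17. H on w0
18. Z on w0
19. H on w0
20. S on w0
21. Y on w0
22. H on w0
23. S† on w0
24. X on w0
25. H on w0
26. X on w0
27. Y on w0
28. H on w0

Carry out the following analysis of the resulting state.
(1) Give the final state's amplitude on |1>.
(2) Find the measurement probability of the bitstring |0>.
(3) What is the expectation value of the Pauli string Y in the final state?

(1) The amplitude on |1> is sqrt(2)/2.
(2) A full measurement returns |0> with probability 1/2.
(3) The expectation value of Y is -1.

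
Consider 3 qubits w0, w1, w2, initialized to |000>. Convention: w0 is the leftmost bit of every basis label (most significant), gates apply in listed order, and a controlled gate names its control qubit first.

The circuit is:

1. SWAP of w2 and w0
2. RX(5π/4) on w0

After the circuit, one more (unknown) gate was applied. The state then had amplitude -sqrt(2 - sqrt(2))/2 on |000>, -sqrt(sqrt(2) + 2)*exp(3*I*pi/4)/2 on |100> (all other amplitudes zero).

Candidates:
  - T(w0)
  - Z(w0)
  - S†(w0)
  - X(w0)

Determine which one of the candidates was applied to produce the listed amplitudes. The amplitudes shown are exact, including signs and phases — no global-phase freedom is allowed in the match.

The applied gate was T(w0).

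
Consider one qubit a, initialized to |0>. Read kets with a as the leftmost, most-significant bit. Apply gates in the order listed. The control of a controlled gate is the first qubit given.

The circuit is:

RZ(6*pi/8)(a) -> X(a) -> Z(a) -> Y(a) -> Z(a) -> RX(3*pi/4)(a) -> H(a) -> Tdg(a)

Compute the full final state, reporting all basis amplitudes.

After the circuit, the state carries amplitude sqrt(2)*(sqrt(2 - sqrt(2)) - I*sqrt(sqrt(2) + 2))*exp(I*pi/8)/4 on |0>, sqrt(2)*(sqrt(sqrt(2) + 2) - I*sqrt(2 - sqrt(2)))*exp(3*I*pi/8)/4 on |1>.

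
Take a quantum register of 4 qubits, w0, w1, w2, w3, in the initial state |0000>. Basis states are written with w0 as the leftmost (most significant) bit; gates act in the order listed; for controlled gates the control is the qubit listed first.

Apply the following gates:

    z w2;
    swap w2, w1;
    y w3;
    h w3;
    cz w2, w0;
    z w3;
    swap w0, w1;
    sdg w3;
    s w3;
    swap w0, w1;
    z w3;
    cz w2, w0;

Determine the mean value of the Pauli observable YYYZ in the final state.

In the final state, YYYZ has expectation 0. Key observation: the block from step 5 through step 12 cancels to the identity and can be dropped.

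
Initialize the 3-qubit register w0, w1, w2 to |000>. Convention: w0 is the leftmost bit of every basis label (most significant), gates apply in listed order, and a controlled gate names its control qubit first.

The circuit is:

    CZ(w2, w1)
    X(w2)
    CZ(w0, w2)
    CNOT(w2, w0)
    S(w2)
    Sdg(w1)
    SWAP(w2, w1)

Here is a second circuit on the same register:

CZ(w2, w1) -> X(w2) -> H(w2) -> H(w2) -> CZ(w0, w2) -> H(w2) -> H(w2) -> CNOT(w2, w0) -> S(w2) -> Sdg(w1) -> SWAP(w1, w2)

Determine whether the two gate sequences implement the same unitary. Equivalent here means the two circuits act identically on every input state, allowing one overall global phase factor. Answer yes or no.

Yes: on every input state the two circuits agree up to one overall phase factor.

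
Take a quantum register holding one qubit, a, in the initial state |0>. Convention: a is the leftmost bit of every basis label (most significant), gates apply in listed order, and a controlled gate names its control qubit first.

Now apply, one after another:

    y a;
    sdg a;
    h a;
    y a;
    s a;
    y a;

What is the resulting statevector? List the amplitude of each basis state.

The final amplitudes are sqrt(2)*I/2 on |0>, -sqrt(2)/2 on |1>.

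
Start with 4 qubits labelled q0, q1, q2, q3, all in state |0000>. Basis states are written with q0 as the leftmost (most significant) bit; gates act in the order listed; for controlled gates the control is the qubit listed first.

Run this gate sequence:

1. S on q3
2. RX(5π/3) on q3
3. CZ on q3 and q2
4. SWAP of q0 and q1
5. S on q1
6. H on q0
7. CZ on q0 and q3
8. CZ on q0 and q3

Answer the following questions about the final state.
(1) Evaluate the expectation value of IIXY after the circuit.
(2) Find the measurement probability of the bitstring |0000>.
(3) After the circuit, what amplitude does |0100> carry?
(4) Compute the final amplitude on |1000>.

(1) The expectation value of IIXY is 0. Key observation: gates 7-8 undo each other exactly, leaving only the rest of the circuit to track.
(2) A full measurement returns |0000> with probability 3/8.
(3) The final state's coefficient on |0100> equals 0.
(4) The final state's coefficient on |1000> equals -sqrt(6)/4.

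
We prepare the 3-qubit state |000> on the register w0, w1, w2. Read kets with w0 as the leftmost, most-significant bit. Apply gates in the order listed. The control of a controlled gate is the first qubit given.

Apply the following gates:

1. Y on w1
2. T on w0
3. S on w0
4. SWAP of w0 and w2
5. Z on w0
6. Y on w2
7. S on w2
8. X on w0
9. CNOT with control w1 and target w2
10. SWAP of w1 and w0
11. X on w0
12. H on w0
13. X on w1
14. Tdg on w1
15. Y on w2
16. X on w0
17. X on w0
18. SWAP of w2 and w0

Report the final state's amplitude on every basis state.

The final amplitudes are sqrt(2)/2 on |100>, sqrt(2)/2 on |101>, and 0 on every other basis state. Key observation: steps 16-17 multiply out to the identity, so the circuit reduces to the remaining gates.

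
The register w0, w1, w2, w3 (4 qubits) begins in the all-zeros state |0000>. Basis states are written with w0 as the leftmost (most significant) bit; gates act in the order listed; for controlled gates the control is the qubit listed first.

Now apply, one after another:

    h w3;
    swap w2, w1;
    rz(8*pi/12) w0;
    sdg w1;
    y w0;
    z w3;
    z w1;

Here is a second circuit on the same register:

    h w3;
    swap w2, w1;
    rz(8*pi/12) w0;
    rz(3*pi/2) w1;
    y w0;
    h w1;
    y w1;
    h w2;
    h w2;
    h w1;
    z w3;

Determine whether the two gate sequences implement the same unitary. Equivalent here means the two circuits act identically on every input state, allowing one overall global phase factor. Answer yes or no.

No: there is an input state on which the two circuits produce genuinely different outputs (not merely differing by a phase).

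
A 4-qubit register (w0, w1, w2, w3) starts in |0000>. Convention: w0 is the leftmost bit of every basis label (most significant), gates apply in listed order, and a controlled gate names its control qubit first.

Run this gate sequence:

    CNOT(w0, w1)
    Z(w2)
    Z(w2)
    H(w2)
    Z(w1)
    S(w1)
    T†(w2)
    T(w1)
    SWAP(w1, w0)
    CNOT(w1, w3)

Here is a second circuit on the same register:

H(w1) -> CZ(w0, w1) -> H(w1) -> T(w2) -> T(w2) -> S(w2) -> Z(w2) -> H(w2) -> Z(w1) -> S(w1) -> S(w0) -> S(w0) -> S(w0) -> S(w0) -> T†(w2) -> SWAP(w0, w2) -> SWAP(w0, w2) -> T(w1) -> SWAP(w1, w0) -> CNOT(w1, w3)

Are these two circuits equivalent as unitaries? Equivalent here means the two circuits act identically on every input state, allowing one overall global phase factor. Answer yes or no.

Yes: on every input state the two circuits agree up to one overall phase factor.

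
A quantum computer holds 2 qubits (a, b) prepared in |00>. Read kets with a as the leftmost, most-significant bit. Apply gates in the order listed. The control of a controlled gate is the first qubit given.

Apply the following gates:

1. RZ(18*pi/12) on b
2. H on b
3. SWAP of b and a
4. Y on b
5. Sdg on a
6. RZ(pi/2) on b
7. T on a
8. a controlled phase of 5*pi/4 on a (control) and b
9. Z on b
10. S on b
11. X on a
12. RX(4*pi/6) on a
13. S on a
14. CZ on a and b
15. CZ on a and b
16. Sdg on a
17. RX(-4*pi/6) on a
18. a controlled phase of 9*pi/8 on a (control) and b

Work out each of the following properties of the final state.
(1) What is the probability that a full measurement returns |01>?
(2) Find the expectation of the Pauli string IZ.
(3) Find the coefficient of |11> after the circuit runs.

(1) A full measurement returns |01> with probability 1/2. Key observation: gates 12-17 undo each other exactly, leaving only the rest of the circuit to track.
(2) The expectation value of IZ is -1.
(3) |11> carries amplitude sqrt(2)*exp(5*I*pi/8)/2 in the final state.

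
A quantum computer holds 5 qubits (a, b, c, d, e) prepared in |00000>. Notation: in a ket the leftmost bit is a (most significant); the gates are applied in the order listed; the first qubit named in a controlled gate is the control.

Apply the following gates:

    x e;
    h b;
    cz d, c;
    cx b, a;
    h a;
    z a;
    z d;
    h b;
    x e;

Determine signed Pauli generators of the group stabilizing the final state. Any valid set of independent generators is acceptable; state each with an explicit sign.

The stabilizer group can be generated by -XXIII, +ZZIII, +IIZII, +IIIZI, +IIIIZ, among other valid generating sets.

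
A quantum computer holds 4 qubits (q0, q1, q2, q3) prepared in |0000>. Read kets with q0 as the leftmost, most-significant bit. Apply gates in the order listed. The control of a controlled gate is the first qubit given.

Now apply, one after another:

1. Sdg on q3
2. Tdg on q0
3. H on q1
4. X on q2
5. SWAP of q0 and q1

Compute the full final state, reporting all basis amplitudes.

After the circuit, the state carries amplitude sqrt(2)/2 on |0010>, sqrt(2)/2 on |1010>, and 0 on every other basis state.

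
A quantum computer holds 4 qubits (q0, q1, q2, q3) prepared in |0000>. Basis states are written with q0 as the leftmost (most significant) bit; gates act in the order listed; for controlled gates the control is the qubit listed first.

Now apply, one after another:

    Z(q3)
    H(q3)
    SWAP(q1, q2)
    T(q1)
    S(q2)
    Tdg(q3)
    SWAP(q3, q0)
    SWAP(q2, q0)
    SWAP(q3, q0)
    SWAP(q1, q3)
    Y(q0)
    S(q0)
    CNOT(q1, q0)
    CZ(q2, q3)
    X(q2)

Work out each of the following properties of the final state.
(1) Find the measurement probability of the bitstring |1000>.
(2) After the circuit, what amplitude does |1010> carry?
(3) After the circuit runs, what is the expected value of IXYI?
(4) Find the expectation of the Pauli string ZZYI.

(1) A full measurement returns |1000> with probability 1/2.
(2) The amplitude on |1010> is -sqrt(2)/2.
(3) The observable IXYI averages to 0.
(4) In the final state, ZZYI has expectation -sqrt(2)/2.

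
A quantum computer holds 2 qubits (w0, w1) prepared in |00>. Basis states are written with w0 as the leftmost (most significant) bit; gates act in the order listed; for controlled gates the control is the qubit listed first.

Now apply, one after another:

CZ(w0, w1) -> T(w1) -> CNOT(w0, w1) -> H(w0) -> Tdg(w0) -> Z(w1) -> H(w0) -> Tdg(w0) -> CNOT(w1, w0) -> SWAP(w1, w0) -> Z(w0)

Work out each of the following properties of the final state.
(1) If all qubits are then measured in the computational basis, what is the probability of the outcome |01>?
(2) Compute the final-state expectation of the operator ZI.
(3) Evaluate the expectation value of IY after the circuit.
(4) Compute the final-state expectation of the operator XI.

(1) A full measurement returns |01> with probability 1/2 - sqrt(2)/4.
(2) In the final state, ZI has expectation 1.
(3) The observable IY averages to 1/2.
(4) The expectation value of XI is 0.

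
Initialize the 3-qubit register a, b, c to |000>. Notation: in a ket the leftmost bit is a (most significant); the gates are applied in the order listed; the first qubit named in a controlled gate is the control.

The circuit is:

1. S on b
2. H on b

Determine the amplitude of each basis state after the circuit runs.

After the circuit, the state carries amplitude sqrt(2)/2 on |000>, sqrt(2)/2 on |010>, and 0 on every other basis state.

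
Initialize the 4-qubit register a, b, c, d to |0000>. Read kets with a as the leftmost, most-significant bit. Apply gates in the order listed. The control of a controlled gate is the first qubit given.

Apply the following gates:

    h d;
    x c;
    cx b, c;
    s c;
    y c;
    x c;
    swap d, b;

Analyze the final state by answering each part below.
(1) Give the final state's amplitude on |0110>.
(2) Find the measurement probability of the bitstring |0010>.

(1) |0110> carries amplitude sqrt(2)/2 in the final state.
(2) The probability of measuring |0010> is 1/2.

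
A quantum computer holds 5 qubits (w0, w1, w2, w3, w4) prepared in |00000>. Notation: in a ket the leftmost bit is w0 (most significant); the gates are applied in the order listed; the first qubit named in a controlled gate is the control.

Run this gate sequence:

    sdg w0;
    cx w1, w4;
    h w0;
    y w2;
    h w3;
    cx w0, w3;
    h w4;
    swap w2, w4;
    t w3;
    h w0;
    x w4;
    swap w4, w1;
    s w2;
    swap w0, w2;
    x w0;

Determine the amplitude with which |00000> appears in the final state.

The amplitude on |00000> is -1/2.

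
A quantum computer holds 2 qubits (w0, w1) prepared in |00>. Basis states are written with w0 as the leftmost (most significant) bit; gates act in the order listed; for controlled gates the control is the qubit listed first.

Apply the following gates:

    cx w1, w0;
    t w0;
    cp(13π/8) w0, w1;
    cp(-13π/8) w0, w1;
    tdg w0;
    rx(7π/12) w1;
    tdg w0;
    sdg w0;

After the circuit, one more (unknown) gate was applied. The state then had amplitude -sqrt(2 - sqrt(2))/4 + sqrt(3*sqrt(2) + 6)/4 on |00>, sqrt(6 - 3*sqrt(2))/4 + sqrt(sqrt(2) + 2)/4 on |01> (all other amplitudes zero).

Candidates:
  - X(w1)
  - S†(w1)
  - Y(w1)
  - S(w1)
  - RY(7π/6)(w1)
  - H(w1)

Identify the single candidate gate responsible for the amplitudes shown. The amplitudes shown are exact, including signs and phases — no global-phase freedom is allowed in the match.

It was S(w1) that produced the state shown. Key observation: gates 2-5 undo each other exactly, leaving only the rest of the circuit to track.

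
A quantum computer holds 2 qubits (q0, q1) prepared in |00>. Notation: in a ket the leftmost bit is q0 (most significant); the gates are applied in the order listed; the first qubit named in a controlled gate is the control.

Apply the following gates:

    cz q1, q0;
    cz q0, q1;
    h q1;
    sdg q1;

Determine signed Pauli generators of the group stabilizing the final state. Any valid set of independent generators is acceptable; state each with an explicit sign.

The stabilizer group can be generated by -IY, +ZI, among other valid generating sets.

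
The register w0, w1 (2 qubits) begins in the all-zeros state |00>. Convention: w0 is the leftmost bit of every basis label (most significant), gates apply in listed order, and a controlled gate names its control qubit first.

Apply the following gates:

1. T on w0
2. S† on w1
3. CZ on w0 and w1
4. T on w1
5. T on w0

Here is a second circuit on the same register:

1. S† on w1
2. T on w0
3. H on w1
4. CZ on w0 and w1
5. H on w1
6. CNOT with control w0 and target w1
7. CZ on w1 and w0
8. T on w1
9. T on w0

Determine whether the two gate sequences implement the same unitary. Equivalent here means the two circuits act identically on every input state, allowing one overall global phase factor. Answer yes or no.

Yes: on every input state the two circuits agree up to one overall phase factor.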